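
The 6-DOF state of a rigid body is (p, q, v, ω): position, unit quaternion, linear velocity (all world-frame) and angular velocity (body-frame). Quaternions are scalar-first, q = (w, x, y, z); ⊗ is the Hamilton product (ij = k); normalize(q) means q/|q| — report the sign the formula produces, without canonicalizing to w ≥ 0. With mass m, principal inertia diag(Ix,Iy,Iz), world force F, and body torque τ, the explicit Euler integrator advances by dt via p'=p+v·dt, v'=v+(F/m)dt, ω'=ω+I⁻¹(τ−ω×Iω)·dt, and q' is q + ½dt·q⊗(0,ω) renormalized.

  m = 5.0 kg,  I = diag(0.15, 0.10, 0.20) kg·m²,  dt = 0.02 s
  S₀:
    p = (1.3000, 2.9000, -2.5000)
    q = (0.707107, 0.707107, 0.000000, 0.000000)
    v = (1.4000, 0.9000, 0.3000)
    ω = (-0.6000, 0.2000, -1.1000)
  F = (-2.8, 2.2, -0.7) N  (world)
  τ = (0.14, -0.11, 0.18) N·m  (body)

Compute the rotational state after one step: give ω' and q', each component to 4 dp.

ω' = (-0.5784, 0.1846, -1.0826)
q' = (0.7113, 0.7028, 0.0092, -0.0064)

gyro term ω×Iω = (-0.0220, -0.0330, 0.0060)
(τ − ω×Iω)/I = (1.0800, -0.7700, 0.8700)
ω' = ω + α·dt = (-0.5784, 0.1846, -1.0826)
2q̇ = q⊗(0,ω) = (0.4242642, -0.4242642, 0.9192391, -0.6363963)
q' = normalize(q + ½dt·q⊗(0,ω)) = (0.7113, 0.7028, 0.0092, -0.0064)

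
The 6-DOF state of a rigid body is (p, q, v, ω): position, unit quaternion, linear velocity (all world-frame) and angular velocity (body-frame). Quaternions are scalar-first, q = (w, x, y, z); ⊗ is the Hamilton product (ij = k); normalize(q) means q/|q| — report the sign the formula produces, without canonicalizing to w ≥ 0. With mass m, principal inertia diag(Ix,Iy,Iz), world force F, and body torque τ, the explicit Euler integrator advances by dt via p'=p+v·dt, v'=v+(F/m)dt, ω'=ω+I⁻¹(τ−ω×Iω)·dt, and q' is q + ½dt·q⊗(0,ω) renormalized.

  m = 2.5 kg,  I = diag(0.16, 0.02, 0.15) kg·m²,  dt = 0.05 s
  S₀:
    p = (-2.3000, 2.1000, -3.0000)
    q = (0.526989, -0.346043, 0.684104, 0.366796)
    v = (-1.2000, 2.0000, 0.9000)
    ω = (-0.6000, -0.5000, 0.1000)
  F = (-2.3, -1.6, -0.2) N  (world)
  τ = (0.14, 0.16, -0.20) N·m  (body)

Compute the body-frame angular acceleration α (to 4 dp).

gyro term ω×Iω = (-0.0065, -0.0006, -0.0420)
(τ − ω×Iω)/I = (0.9156, 8.0300, -1.0533)

α = (0.9156, 8.0300, -1.0533)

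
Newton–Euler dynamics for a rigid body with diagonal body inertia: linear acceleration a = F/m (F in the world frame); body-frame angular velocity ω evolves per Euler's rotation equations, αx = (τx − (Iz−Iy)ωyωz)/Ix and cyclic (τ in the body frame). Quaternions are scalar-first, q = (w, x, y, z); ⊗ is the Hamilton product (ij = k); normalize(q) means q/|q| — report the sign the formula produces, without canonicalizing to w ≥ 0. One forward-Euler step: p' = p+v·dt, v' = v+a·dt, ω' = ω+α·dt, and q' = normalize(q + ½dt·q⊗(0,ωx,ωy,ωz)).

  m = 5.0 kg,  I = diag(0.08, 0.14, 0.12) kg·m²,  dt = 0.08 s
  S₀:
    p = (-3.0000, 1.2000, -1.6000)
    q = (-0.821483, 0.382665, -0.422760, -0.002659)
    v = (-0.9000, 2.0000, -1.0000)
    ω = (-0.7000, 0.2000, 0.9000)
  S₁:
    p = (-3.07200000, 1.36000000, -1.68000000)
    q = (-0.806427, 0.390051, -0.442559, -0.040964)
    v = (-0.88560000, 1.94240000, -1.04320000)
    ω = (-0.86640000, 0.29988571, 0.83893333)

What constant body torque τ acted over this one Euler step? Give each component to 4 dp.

Δω = ω₁−ω₀ = (-0.16640000, 0.09988571, -0.06106667)
precession coupling = (-0.0036, 0.0252, -0.0084)
applied torque τ = (-0.1700, 0.2000, -0.1000)

τ = (-0.1700, 0.2000, -0.1000)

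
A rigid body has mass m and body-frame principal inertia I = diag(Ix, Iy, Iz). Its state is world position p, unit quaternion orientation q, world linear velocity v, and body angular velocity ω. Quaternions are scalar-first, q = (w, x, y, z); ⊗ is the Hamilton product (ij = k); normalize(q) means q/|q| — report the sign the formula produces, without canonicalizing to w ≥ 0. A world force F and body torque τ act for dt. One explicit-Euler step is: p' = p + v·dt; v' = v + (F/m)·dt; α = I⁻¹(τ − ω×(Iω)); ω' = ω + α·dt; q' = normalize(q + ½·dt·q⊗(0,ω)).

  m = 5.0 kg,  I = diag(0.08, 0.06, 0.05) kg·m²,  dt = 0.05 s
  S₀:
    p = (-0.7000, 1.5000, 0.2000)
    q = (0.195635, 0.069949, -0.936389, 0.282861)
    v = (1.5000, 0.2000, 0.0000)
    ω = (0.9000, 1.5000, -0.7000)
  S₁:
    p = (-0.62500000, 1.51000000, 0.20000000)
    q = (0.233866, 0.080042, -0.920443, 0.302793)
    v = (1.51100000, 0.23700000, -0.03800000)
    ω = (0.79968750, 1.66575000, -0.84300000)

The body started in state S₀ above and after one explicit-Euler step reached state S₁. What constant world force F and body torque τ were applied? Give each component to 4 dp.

v₁ − v₀ = (0.01100000, 0.03700000, -0.03800000)
F = m·Δv/dt = (1.1000, 3.7000, -3.8000)
rate change Δω = (-0.10031250, 0.16575000, -0.14300000)
gyro term ω₀×Iω₀ = (0.0105, -0.0189, -0.0270)
applied torque τ = (-0.1500, 0.1800, -0.1700)

F = (1.1000, 3.7000, -3.8000)
τ = (-0.1500, 0.1800, -0.1700)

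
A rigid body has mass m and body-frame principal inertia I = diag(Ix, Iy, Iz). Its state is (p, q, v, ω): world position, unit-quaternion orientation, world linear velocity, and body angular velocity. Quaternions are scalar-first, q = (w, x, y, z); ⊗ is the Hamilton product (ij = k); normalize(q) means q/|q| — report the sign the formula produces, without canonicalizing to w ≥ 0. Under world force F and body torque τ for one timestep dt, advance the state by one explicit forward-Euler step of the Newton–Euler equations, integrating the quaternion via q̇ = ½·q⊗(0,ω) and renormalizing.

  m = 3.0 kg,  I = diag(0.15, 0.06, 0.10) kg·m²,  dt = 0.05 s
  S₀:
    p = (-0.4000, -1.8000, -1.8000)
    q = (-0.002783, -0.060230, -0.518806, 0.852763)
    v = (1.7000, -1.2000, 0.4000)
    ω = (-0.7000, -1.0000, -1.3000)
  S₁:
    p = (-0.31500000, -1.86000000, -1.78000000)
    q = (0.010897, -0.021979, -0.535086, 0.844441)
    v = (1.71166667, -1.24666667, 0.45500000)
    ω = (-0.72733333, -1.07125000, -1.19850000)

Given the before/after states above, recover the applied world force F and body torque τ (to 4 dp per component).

Δω = ω₁−ω₀ = (-0.02733333, -0.07125000, 0.10150000)
gyro term ω₀×Iω₀ = (0.0520, 0.0455, -0.0630)
τ = I·(Δω/dt) + ω₀×(Iω₀) = (-0.0300, -0.0400, 0.1400)
velocity change Δv = (0.01166667, -0.04666667, 0.05500000)
m·(v₁−v₀)/dt = (0.7000, -2.8000, 3.3000)

F = (0.7000, -2.8000, 3.3000)
τ = (-0.0300, -0.0400, 0.1400)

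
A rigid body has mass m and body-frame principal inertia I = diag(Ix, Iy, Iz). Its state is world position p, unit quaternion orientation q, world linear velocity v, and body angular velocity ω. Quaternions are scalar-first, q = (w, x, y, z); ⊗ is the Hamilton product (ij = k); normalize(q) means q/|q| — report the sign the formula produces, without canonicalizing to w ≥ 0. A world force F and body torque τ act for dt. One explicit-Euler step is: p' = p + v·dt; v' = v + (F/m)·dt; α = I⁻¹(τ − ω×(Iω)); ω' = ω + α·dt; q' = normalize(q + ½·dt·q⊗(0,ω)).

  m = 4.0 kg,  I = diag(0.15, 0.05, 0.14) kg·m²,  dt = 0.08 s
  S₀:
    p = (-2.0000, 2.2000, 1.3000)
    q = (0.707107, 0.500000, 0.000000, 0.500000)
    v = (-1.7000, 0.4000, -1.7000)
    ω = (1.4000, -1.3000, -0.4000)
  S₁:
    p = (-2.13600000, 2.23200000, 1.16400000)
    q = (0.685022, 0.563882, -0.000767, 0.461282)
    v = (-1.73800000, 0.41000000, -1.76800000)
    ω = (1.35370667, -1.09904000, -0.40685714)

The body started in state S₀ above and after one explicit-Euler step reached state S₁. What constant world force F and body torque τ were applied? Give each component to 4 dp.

velocity change Δv = (-0.03800000, 0.01000000, -0.06800000)
F = m·Δv/dt = (-1.9000, 0.5000, -3.4000)
rate change Δω = (-0.04629333, 0.20096000, -0.00685714)
gyro term ω₀×Iω₀ = (0.0468, -0.0056, 0.1820)
τ = I·(Δω/dt) + ω₀×(Iω₀) = (-0.0400, 0.1200, 0.1700)

F = (-1.9000, 0.5000, -3.4000)
τ = (-0.0400, 0.1200, 0.1700)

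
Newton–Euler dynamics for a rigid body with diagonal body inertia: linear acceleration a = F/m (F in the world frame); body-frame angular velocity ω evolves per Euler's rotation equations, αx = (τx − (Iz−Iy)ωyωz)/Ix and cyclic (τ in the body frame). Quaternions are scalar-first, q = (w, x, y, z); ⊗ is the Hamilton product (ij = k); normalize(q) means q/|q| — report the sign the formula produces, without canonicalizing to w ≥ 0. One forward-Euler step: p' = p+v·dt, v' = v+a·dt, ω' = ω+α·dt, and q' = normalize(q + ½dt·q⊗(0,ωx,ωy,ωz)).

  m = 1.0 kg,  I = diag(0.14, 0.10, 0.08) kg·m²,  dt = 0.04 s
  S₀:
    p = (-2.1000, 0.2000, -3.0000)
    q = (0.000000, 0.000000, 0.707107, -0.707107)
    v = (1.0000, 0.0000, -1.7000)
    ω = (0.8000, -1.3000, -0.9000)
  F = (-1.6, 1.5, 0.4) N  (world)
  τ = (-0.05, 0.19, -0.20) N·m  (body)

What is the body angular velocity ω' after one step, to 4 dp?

ω' = (0.7924, -1.2067, -1.0208)

α = I⁻¹(τ − ω×Iω) = (-0.1900, 2.3320, -3.0200)
ω + α·dt = (0.7924, -1.2067, -1.0208)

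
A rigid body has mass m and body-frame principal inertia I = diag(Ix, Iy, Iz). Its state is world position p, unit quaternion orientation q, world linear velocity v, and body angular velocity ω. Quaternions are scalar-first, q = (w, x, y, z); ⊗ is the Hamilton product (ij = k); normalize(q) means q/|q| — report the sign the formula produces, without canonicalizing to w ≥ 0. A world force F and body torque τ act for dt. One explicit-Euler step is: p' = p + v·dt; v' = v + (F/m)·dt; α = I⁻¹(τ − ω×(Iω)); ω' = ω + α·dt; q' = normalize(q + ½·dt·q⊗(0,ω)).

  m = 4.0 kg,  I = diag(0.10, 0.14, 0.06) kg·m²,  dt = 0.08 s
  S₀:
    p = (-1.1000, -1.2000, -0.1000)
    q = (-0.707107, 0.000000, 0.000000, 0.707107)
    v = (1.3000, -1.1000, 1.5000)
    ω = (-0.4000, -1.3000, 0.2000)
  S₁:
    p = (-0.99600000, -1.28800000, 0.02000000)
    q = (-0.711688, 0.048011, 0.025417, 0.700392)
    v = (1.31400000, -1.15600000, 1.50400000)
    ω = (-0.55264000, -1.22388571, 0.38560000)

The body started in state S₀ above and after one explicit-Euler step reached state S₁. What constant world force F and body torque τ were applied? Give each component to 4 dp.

F = (0.7000, -2.8000, 0.2000)
τ = (-0.1700, 0.1300, 0.1600)

Δω = ω₁−ω₀ = (-0.15264000, 0.07611429, 0.18560000)
τ = I·(Δω/dt) + ω₀×(Iω₀) = (-0.1700, 0.1300, 0.1600)
velocity change Δv = (0.01400000, -0.05600000, 0.00400000)
m·(v₁−v₀)/dt = (0.7000, -2.8000, 0.2000)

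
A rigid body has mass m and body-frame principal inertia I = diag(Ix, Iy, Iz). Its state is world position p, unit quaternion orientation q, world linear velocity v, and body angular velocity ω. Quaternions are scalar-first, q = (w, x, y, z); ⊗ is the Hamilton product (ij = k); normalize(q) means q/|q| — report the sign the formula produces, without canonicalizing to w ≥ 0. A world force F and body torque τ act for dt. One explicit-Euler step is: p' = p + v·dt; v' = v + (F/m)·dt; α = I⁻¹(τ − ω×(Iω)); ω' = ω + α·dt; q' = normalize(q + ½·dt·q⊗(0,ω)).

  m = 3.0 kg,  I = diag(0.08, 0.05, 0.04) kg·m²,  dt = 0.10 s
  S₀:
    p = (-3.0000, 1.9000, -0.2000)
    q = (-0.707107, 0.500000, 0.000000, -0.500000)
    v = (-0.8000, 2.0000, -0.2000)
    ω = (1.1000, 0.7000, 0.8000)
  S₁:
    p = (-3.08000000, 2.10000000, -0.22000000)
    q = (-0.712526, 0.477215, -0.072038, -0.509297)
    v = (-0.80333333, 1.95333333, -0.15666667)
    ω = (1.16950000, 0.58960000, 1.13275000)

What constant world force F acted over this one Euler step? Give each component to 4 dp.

velocity change Δv = (-0.00333333, -0.04666667, 0.04333333)
m·(v₁−v₀)/dt = (-0.1000, -1.4000, 1.3000)

F = (-0.1000, -1.4000, 1.3000)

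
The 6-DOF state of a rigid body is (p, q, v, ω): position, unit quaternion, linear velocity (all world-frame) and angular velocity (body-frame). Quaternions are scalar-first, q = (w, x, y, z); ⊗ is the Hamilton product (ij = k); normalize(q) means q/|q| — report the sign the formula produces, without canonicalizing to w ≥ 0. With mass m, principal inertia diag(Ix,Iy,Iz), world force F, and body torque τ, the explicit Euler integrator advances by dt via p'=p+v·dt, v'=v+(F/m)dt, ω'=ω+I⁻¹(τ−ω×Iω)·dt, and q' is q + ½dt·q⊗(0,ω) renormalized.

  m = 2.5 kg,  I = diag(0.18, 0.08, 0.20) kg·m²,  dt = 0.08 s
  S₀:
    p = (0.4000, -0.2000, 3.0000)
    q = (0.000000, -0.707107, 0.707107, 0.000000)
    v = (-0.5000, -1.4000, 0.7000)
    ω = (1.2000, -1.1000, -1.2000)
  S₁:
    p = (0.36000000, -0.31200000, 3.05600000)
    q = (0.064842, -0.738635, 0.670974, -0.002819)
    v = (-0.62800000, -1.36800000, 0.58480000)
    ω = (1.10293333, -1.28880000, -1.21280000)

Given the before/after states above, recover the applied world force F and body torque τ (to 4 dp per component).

rate change Δω = (-0.09706667, -0.18880000, -0.01280000)
τ = I·(Δω/dt) + ω₀×(Iω₀) = (-0.0600, -0.1600, 0.1000)
v₁ − v₀ = (-0.12800000, 0.03200000, -0.11520000)
m·(v₁−v₀)/dt = (-4.0000, 1.0000, -3.6000)

F = (-4.0000, 1.0000, -3.6000)
τ = (-0.0600, -0.1600, 0.1000)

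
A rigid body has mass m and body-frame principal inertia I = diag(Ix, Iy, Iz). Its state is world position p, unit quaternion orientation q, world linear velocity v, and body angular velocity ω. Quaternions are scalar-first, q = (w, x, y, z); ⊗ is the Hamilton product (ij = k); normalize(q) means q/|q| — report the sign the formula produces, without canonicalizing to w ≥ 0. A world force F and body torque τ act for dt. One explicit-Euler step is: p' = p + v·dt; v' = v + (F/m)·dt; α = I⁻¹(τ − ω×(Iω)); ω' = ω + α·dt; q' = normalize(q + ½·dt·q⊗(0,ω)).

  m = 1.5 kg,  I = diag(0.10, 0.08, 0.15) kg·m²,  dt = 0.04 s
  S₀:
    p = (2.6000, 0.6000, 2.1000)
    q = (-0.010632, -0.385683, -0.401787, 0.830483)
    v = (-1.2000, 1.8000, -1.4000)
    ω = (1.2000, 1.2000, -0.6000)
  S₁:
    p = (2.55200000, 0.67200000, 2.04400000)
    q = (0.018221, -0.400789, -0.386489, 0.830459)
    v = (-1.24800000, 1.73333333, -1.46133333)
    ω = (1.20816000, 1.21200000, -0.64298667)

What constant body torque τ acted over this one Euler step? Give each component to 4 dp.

τ = (-0.0300, 0.0600, -0.1900)

Δω = ω₁−ω₀ = (0.00816000, 0.01200000, -0.04298667)
ω₀×(Iω₀) = (-0.0504, 0.0360, -0.0288)
I·α + gyro = (-0.0300, 0.0600, -0.1900)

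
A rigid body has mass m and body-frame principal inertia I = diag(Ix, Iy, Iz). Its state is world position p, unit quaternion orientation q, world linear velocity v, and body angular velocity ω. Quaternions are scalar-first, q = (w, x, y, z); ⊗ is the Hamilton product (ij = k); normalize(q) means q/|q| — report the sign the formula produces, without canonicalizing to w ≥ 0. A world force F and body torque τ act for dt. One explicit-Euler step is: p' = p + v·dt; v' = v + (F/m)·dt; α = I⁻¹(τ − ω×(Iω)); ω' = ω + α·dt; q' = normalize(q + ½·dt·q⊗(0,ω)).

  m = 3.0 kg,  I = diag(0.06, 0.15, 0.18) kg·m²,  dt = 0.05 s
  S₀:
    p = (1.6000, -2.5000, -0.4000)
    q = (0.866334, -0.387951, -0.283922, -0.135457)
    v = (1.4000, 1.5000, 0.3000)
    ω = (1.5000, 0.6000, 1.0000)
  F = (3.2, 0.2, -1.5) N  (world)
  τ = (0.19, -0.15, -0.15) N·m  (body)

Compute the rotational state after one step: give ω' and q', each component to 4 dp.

ω' = (1.6433, 0.6100, 0.9358)
q' = (0.8875, -0.3601, -0.2660, -0.1088)

gyro term ω×Iω = (0.0180, -0.1800, 0.0810)
α = I⁻¹(τ − ω×Iω) = (2.8667, 0.2000, -1.2833)
new body rate ω' = (1.6433, 0.6100, 0.9358)
Hamilton product q⊗(0,ω) = (0.8877367, 1.0968532, 0.7045659, 1.0594464)
q' = normalize(q + ½dt·q⊗(0,ω)) = (0.8875, -0.3601, -0.2660, -0.1088)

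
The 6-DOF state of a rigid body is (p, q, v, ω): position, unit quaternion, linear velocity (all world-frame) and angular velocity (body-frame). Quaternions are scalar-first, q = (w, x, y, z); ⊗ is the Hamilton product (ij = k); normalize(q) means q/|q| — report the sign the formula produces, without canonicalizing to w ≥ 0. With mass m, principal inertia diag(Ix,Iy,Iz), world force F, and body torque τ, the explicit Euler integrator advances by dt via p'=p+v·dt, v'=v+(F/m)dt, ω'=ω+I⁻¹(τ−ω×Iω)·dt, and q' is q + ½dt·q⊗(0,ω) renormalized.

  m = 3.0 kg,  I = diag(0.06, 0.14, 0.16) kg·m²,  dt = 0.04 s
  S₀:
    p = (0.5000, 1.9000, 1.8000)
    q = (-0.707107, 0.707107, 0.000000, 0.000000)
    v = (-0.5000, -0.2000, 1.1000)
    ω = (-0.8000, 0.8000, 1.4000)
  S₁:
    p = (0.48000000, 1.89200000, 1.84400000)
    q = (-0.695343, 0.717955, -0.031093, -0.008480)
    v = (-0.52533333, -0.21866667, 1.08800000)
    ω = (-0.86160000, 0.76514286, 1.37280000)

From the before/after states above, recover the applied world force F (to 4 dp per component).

F = (-1.9000, -1.4000, -0.9000)

Δv = v₁−v₀ = (-0.02533333, -0.01866667, -0.01200000)
m·(v₁−v₀)/dt = (-1.9000, -1.4000, -0.9000)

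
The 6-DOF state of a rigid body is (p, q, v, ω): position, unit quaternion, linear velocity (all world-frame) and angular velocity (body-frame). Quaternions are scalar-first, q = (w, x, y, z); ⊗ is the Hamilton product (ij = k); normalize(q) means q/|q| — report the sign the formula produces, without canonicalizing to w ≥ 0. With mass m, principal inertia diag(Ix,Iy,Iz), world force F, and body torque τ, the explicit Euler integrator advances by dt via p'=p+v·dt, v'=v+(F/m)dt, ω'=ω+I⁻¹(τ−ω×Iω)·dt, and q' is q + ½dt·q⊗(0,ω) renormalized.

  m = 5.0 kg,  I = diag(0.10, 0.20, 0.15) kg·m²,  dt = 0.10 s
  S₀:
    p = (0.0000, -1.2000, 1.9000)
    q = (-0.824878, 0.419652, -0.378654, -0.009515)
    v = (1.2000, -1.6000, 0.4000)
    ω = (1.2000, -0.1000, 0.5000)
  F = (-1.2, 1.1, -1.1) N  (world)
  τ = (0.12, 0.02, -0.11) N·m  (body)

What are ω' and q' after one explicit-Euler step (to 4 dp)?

α = I⁻¹(τ − ω×Iω) = (1.1750, 0.2500, -0.6533)
ω + α·dt = (1.3175, -0.0750, 0.4347)
2q̇ = q⊗(0,ω) = (-0.5366903, -1.1801321, -0.1387562, -0.0000194)
updated quaternion q' = (-0.8499, 0.3599, -0.3848, -0.0095)

ω' = (1.3175, -0.0750, 0.4347)
q' = (-0.8499, 0.3599, -0.3848, -0.0095)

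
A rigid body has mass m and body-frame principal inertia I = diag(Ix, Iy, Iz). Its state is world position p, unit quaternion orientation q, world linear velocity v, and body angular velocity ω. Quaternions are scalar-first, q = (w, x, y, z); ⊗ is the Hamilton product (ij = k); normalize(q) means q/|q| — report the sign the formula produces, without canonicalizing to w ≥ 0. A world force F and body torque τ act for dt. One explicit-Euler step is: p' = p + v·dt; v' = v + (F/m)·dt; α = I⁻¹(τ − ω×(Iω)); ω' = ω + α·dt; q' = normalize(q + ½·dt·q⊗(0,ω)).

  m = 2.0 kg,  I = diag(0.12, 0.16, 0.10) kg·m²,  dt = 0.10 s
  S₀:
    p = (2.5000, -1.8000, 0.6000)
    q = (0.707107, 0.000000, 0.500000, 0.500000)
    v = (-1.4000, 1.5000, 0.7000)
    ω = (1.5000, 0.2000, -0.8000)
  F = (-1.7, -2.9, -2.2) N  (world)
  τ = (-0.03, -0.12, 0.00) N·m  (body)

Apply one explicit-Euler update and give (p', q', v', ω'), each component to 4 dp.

p' = (2.3600, -1.6500, 0.6700)
q' = (0.7195, 0.0279, 0.5426, 0.4326)
v' = (-1.4850, 1.3550, 0.5900)
ω' = (1.4670, 0.1400, -0.8120)

gyro term ω×Iω = (0.0096, -0.0240, 0.0120)
α = I⁻¹(τ − ω×Iω) = (-0.3300, -0.6000, -0.1200)
new body rate ω' = (1.4670, 0.1400, -0.8120)
2q̇ = q⊗(0,ω) = (0.3000000, 0.5606605, 0.8914214, -1.3156856)
updated quaternion q' = (0.7195, 0.0279, 0.5426, 0.4326)
a = F/m = (-0.8500, -1.4500, -1.1000)
p + v·dt = (2.3600, -1.6500, 0.6700)
v + (F/m)dt = (-1.4850, 1.3550, 0.5900)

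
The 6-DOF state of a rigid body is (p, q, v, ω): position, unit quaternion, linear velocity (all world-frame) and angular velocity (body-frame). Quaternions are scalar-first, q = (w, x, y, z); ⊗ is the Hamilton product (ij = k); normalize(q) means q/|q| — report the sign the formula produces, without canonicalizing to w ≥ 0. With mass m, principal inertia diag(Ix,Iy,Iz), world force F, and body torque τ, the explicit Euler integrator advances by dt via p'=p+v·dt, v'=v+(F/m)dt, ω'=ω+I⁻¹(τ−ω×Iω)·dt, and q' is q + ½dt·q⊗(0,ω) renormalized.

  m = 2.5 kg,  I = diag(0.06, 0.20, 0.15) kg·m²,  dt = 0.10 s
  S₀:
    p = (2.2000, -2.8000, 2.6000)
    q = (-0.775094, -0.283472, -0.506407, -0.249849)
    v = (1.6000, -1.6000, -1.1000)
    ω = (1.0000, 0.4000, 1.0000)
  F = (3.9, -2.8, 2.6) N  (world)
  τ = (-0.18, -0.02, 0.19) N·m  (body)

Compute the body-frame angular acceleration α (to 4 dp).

α = (-2.6667, 0.3500, 0.8933)

precession coupling ω×(Iω) = (-0.0200, -0.0900, 0.0560)
angular accel α = (-2.6667, 0.3500, 0.8933)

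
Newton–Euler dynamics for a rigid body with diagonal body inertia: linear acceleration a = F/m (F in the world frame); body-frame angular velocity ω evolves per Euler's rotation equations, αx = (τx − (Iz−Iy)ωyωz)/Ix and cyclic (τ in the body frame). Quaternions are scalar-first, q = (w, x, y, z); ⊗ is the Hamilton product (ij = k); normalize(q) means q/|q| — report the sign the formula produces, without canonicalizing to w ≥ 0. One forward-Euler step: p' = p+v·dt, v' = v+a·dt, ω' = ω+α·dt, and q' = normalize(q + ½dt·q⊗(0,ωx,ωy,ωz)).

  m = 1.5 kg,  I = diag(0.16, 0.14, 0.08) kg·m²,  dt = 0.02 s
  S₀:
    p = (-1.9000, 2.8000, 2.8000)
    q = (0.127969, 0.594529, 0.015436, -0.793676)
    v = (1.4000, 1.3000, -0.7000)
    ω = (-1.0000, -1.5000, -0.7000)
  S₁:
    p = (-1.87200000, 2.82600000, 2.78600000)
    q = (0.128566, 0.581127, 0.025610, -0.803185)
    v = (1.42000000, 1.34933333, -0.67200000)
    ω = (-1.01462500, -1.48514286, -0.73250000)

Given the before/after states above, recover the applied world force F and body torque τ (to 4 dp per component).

Δω = ω₁−ω₀ = (-0.01462500, 0.01485714, -0.03250000)
gyro term ω₀×Iω₀ = (-0.0630, 0.0560, -0.0300)
applied torque τ = (-0.1800, 0.1600, -0.1600)
Δv = v₁−v₀ = (0.02000000, 0.04933333, 0.02800000)
m·(v₁−v₀)/dt = (1.5000, 3.7000, 2.1000)

F = (1.5000, 3.7000, 2.1000)
τ = (-0.1800, 0.1600, -0.1600)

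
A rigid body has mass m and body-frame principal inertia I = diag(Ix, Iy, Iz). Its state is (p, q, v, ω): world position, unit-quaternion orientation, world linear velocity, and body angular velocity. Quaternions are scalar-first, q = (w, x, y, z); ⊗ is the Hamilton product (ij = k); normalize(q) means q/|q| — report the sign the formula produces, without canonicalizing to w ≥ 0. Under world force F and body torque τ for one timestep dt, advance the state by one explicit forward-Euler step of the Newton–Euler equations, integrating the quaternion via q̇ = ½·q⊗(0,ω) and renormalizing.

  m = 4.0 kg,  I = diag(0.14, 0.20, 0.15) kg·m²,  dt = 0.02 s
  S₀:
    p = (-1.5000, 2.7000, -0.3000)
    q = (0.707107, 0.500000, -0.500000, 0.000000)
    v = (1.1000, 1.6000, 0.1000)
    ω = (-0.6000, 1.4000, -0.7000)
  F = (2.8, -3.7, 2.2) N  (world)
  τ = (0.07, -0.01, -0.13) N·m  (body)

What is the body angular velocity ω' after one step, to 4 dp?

ω' = (-0.5970, 1.3994, -0.7106)

precession coupling ω×(Iω) = (0.0490, -0.0042, -0.0504)
angular accel α = (0.1500, -0.0290, -0.5307)
ω' = ω + α·dt = (-0.5970, 1.3994, -0.7106)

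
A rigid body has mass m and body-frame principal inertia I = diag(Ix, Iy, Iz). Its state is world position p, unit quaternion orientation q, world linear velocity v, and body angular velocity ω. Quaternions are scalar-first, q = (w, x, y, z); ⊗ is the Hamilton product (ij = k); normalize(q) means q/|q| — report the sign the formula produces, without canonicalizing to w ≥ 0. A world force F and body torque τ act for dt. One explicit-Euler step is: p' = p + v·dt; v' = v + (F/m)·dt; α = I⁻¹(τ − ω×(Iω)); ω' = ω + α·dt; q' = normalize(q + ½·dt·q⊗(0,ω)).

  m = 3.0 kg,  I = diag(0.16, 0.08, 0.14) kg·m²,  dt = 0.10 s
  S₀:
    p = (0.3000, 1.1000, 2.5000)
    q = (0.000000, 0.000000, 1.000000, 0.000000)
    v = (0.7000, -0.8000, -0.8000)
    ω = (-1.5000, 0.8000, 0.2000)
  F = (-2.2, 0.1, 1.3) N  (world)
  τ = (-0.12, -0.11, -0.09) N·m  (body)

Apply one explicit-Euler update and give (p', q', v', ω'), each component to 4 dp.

a = F/m = (-0.7333, 0.0333, 0.4333)
p + v·dt = (0.3700, 1.0200, 2.4200)
v + (F/m)dt = (0.6267, -0.7967, -0.7567)
gyro term ω×Iω = (0.0096, -0.0060, 0.0960)
α = I⁻¹(τ − ω×Iω) = (-0.8100, -1.3000, -1.3286)
ω + α·dt = (-1.5810, 0.6700, 0.0671)
q⊗(0,ω) = (-0.8000000, 0.2000000, 0.0000000, 1.5000000)
updated quaternion q' = (-0.0399, 0.0100, 0.9964, 0.0747)

p' = (0.3700, 1.0200, 2.4200)
q' = (-0.0399, 0.0100, 0.9964, 0.0747)
v' = (0.6267, -0.7967, -0.7567)
ω' = (-1.5810, 0.6700, 0.0671)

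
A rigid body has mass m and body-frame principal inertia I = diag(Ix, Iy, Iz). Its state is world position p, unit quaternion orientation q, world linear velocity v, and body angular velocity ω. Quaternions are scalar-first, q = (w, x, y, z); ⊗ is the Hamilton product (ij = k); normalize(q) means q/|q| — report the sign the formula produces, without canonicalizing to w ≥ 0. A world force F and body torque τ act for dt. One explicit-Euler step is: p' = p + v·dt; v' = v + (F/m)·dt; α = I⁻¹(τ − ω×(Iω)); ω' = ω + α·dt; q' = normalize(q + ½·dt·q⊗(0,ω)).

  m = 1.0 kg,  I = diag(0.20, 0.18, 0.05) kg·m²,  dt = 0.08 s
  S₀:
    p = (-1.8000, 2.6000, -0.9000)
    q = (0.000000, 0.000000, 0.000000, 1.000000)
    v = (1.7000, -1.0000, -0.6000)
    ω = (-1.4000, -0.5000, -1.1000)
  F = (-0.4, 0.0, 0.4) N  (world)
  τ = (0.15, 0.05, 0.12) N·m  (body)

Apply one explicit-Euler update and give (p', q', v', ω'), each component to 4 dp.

linear accel F/m = (-0.4000, 0.0000, 0.4000)
p' = p + v·dt = (-1.6640, 2.5200, -0.9480)
v' = v + a·dt = (1.6680, -1.0000, -0.5680)
ω×(Iω) gyroscopic = (-0.0715, 0.2310, -0.0140)
angular accel α = (1.1075, -1.0056, 2.6800)
ω' = ω + α·dt = (-1.3114, -0.5804, -0.8856)
q⊗(0,ω) = (1.1000000, 0.5000000, -1.4000000, 0.0000000)
q + ½dt·q⊗(0,ω), renormalized = (0.0439, 0.0199, -0.0558, 0.9973)

p' = (-1.6640, 2.5200, -0.9480)
q' = (0.0439, 0.0199, -0.0558, 0.9973)
v' = (1.6680, -1.0000, -0.5680)
ω' = (-1.3114, -0.5804, -0.8856)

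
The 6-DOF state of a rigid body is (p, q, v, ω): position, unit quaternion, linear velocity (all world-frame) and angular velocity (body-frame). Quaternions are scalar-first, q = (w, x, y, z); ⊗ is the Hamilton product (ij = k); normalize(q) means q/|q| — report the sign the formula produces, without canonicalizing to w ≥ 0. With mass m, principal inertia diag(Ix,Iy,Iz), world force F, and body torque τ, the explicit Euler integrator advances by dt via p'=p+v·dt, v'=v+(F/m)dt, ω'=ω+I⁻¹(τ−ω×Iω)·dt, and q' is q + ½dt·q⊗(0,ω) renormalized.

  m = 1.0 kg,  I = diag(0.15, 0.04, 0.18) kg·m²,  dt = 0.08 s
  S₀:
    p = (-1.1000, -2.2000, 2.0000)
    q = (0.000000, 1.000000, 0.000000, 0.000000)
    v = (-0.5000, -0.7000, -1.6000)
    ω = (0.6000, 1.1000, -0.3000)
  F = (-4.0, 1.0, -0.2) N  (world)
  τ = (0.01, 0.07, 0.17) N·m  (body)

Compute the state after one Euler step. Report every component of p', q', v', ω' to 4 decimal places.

a = F/m = (-4.0000, 1.0000, -0.2000)
new position p' = (-1.1400, -2.2560, 1.8720)
new velocity v' = (-0.8200, -0.6200, -1.6160)
α = I⁻¹(τ − ω×Iω) = (0.3747, 1.6150, 1.3478)
ω + α·dt = (0.6300, 1.2292, -0.1922)
2q̇ = q⊗(0,ω) = (-0.6000000, 0.0000000, 0.3000000, 1.1000000)
updated quaternion q' = (-0.0240, 0.9987, 0.0120, 0.0439)

p' = (-1.1400, -2.2560, 1.8720)
q' = (-0.0240, 0.9987, 0.0120, 0.0439)
v' = (-0.8200, -0.6200, -1.6160)
ω' = (0.6300, 1.2292, -0.1922)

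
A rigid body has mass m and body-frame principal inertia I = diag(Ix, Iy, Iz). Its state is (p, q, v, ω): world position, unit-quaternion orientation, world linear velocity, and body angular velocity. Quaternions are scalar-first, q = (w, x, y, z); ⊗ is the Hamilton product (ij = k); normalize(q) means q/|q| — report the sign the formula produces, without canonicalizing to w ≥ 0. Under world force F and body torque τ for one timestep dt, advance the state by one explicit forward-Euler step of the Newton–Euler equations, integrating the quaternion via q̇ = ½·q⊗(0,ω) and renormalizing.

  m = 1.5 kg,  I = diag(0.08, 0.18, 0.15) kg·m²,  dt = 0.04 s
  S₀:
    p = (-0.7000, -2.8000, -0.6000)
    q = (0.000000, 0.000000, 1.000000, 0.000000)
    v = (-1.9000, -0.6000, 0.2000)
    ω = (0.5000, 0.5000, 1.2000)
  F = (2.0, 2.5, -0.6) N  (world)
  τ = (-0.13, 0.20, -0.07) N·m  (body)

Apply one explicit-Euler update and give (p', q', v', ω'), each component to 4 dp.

new position p' = (-0.7760, -2.8240, -0.5920)
new velocity v' = (-1.8467, -0.5333, 0.1840)
gyro term ω×Iω = (-0.0180, -0.0420, 0.0250)
α = I⁻¹(τ − ω×Iω) = (-1.4000, 1.3444, -0.6333)
ω' = ω + α·dt = (0.4440, 0.5538, 1.1747)
q⊗(0,ω) = (-0.5000000, 1.2000000, 0.0000000, -0.5000000)
updated quaternion q' = (-0.0100, 0.0240, 0.9996, -0.0100)

p' = (-0.7760, -2.8240, -0.5920)
q' = (-0.0100, 0.0240, 0.9996, -0.0100)
v' = (-1.8467, -0.5333, 0.1840)
ω' = (0.4440, 0.5538, 1.1747)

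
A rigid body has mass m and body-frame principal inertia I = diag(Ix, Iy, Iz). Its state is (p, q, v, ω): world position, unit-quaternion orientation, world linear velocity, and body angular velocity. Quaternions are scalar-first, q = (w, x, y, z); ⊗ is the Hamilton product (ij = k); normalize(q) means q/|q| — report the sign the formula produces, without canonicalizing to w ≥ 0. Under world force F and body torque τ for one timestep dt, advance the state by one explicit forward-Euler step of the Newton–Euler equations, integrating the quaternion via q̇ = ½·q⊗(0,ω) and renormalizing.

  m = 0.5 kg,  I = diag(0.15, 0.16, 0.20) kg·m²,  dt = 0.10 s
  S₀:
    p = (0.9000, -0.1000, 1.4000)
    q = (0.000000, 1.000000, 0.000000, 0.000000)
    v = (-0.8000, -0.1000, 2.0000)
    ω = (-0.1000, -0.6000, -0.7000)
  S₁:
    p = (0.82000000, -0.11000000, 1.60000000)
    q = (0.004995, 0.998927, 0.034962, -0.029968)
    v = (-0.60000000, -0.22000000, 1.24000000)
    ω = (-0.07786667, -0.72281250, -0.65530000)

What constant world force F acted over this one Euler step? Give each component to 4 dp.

Δv = v₁−v₀ = (0.20000000, -0.12000000, -0.76000000)
F = m·Δv/dt = (1.0000, -0.6000, -3.8000)

F = (1.0000, -0.6000, -3.8000)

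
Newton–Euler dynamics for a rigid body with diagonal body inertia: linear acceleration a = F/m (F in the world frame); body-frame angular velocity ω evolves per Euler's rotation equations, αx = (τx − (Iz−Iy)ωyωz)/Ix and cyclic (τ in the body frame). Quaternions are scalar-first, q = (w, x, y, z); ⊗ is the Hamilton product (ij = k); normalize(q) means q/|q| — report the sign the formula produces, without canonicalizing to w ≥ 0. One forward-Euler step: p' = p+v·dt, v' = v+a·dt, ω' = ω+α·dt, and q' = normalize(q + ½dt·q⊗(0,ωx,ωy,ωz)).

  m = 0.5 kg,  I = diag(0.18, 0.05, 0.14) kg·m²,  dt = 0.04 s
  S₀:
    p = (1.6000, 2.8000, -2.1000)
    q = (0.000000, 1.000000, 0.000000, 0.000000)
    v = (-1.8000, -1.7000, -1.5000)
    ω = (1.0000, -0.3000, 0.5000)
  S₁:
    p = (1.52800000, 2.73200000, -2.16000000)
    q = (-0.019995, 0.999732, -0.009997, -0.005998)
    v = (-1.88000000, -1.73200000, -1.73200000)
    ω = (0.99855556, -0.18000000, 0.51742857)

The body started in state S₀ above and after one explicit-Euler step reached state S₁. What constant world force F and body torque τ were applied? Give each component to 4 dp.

v₁ − v₀ = (-0.08000000, -0.03200000, -0.23200000)
F = m·Δv/dt = (-1.0000, -0.4000, -2.9000)
rate change Δω = (-0.00144444, 0.12000000, 0.01742857)
ω₀×(Iω₀) = (-0.0135, 0.0200, 0.0390)
τ = I·(Δω/dt) + ω₀×(Iω₀) = (-0.0200, 0.1700, 0.1000)

F = (-1.0000, -0.4000, -2.9000)
τ = (-0.0200, 0.1700, 0.1000)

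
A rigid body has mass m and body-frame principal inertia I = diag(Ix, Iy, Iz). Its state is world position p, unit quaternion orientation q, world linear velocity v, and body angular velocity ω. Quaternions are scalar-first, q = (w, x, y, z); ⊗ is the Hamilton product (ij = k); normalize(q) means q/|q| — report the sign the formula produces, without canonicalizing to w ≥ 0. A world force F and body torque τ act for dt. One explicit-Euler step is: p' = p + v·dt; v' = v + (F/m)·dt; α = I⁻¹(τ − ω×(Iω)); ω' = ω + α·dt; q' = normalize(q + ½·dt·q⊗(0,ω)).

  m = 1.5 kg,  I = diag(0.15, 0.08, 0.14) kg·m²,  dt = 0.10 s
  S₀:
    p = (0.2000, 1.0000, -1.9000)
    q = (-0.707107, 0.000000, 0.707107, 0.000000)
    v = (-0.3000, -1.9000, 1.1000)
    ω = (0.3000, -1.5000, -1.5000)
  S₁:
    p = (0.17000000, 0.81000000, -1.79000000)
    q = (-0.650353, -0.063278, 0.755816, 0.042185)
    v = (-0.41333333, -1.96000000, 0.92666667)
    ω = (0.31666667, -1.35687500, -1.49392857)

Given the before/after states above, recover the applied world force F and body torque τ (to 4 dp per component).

F = (-1.7000, -0.9000, -2.6000)
τ = (0.1600, 0.1100, 0.0400)

Δv = v₁−v₀ = (-0.11333333, -0.06000000, -0.17333333)
F = m·Δv/dt = (-1.7000, -0.9000, -2.6000)
ω₁ − ω₀ = (0.01666667, 0.14312500, 0.00607143)
precession coupling = (0.1350, -0.0045, 0.0315)
I·α + gyro = (0.1600, 0.1100, 0.0400)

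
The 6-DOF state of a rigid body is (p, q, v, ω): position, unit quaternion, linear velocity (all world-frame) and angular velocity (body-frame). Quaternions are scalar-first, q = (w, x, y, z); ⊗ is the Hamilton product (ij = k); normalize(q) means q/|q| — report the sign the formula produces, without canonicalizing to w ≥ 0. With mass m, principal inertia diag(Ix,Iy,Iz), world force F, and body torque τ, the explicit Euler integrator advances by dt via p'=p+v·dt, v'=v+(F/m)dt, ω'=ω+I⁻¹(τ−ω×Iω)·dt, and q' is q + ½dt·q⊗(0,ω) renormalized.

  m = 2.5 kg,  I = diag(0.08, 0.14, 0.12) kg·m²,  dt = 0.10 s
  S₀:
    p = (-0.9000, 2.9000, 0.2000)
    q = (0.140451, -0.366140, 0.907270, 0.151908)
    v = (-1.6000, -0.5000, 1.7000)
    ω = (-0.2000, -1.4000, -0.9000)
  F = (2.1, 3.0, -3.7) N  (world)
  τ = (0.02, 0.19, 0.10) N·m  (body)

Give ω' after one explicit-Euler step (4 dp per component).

ω' = (-0.1435, -1.2591, -0.8307)

(τ − ω×Iω)/I = (0.5650, 1.4086, 0.6933)
new body rate ω' = (-0.1435, -1.2591, -0.8307)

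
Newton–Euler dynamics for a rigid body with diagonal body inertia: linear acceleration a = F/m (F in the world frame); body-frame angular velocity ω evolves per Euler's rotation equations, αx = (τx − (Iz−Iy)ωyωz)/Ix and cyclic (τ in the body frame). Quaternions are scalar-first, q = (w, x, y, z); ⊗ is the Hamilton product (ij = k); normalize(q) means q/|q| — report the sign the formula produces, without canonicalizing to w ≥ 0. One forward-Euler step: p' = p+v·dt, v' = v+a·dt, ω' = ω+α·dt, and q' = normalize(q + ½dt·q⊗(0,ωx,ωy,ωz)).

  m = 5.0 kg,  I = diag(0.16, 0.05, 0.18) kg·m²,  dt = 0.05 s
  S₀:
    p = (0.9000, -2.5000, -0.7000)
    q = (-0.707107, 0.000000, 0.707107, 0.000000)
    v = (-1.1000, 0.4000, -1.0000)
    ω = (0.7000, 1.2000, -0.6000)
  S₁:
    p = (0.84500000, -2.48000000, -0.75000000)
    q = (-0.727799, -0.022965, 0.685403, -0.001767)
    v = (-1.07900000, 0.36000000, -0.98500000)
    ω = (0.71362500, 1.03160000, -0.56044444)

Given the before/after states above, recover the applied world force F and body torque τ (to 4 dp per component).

F = (2.1000, -4.0000, 1.5000)
τ = (-0.0500, -0.1600, 0.0500)

velocity change Δv = (0.02100000, -0.04000000, 0.01500000)
m·(v₁−v₀)/dt = (2.1000, -4.0000, 1.5000)
Δω = ω₁−ω₀ = (0.01362500, -0.16840000, 0.03955556)
gyro term ω₀×Iω₀ = (-0.0936, 0.0084, -0.0924)
τ = I·(Δω/dt) + ω₀×(Iω₀) = (-0.0500, -0.1600, 0.0500)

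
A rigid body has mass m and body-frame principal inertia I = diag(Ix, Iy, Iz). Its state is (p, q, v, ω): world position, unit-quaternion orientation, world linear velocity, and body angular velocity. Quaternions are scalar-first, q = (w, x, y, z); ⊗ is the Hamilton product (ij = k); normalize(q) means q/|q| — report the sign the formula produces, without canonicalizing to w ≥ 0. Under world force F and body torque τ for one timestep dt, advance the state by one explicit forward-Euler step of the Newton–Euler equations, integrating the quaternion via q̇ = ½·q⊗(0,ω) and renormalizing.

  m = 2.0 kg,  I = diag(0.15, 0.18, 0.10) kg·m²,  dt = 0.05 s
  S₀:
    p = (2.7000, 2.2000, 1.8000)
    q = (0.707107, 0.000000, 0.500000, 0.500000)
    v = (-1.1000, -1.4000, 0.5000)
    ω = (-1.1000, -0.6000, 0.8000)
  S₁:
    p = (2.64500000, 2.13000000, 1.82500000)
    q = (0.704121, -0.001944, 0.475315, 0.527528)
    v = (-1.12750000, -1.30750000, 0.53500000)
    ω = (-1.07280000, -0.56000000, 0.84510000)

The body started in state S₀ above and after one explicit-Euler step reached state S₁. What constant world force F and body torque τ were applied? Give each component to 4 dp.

F = (-1.1000, 3.7000, 1.4000)
τ = (0.1200, 0.1000, 0.1100)

velocity change Δv = (-0.02750000, 0.09250000, 0.03500000)
F = m·Δv/dt = (-1.1000, 3.7000, 1.4000)
rate change Δω = (0.02720000, 0.04000000, 0.04510000)
precession coupling = (0.0384, -0.0440, 0.0198)
I·α + gyro = (0.1200, 0.1000, 0.1100)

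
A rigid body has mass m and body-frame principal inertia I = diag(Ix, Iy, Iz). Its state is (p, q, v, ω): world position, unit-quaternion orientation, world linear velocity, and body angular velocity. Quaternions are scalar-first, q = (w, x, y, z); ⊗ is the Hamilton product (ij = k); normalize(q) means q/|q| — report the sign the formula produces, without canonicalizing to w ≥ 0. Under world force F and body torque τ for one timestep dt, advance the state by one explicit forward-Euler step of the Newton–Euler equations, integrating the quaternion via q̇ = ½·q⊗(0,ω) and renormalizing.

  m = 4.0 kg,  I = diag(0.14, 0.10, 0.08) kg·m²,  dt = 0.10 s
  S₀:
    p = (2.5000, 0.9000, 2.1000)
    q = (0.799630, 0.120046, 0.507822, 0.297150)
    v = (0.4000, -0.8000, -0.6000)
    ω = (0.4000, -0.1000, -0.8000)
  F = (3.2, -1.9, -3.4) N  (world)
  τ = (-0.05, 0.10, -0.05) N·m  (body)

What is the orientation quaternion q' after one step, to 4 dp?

Hamilton product q⊗(0,ω) = (0.2404838, -0.0566906, 0.1349338, -0.8548374)
q + ½dt·q⊗(0,ω), renormalized = (0.8108, 0.1171, 0.5140, 0.2542)

q' = (0.8108, 0.1171, 0.5140, 0.2542)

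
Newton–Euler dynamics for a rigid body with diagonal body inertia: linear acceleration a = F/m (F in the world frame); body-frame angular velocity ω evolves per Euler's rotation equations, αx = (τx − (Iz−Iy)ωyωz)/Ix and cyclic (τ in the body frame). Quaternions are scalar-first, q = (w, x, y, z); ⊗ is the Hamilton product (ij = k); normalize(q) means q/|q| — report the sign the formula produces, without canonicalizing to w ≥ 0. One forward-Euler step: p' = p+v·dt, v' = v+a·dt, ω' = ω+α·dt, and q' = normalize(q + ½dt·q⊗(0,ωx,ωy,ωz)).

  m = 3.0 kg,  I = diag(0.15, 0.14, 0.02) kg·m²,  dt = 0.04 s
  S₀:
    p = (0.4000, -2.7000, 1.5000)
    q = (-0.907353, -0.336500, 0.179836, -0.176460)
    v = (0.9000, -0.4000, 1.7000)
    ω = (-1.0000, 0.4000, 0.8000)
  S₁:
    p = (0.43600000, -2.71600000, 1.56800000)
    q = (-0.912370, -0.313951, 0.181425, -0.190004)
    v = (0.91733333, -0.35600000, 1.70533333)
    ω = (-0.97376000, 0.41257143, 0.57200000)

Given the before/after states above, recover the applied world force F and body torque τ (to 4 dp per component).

velocity change Δv = (0.01733333, 0.04400000, 0.00533333)
applied force F = (1.3000, 3.3000, 0.4000)
rate change Δω = (0.02624000, 0.01257143, -0.22800000)
ω₀×(Iω₀) = (-0.0384, -0.1040, 0.0040)
τ = I·(Δω/dt) + ω₀×(Iω₀) = (0.0600, -0.0600, -0.1100)

F = (1.3000, 3.3000, 0.4000)
τ = (0.0600, -0.0600, -0.1100)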